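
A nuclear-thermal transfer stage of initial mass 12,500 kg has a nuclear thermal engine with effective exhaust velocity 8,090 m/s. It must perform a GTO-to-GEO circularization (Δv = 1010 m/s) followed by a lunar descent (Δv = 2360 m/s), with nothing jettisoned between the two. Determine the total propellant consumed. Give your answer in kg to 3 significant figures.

total propellant consumed ≈ 4260 kg

After the first burn: m = 12500 × exp(−1010/8090.0) = 12500 × 0.88263 = 11,032.9 kg.
After the second burn: m = 11,032.9 × exp(−2360/8090.0) = 11,032.9 × 0.74698 = 8,241.36 kg.
Total propellant = m₀ − m_final = 12500 − 8,241.36 = 4,258.64 kg.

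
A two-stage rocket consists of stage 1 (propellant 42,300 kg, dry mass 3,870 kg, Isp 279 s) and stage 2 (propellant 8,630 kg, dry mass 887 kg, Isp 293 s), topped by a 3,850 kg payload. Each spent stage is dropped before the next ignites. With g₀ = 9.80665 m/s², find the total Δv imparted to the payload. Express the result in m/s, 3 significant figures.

Δv ≈ 6370 m/s

Ignition mass of stage 1 = 42,300+3,870 + 8,630+887 + 3,850 = 59,537 kg.
Stage 1: m₀ = 59,537 kg, m_f = 59,537 − 42,300 = 17,237 kg; Δv = 279×9.80665×ln(3.454) = 2736.1×1.2395 ≈ 3391 m/s.
Stage 2: m₀ = 13,367 kg, m_f = 13,367 − 8,630 = 4,737 kg; Δv = 293×9.80665×ln(2.822) = 2873.3×1.0374 ≈ 2981 m/s.
Total Δv = 3391 + 2981 = 6372 m/s.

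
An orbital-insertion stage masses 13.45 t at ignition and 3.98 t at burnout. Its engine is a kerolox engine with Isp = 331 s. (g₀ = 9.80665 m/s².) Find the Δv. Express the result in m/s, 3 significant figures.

v_e = Isp · g₀ = 331 × 9.80665 = 3246.0 m/s.
Rocket equation: Δv = v_e · ln(m₀/m_f) = 3246.0 × ln(3.379) = 3246.0 × 1.2177 ≈ 3952.6 m/s.

Δv ≈ 3950 m/s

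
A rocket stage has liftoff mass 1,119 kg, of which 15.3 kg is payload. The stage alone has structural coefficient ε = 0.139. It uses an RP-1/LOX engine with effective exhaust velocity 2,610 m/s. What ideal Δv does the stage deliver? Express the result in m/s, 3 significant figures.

Δv ≈ 4940 m/s

Stage wet mass = m₀ − payload = 1,119 − 15.3 = 1,103.7 kg.
Stage dry mass = ε × stage wet mass = 0.139 × 1,103.7 = 153.414 kg.
Burnout mass m_f = stage dry + payload = 153.414 + 15.3 = 168.714 kg.
Δv = v_e · ln(1,119/168.714) = 2610.0 × ln(6.633) = 2610.0 × 1.8920 ≈ 4938 m/s.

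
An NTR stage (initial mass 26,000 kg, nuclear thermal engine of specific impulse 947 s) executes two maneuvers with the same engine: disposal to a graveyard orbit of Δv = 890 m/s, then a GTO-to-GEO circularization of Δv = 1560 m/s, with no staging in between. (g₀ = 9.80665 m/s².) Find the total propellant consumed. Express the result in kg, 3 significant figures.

v_e = Isp · g₀ = 947 × 9.80665 = 9286.9 m/s.
After the first burn: m = 26000 × exp(−890/9286.9) = 26000 × 0.90861 = 23,623.9 kg.
After the second burn: m = 23,623.9 × exp(−1560/9286.9) = 23,623.9 × 0.84537 = 19,970.9 kg.
Total propellant = m₀ − m_final = 26000 − 19,970.9 = 6,029.1 kg.

total propellant consumed ≈ 6030 kg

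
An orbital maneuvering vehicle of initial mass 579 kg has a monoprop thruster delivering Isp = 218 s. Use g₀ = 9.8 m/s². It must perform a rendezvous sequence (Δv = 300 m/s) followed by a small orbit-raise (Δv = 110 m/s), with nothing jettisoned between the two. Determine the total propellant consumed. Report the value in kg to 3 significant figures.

total propellant consumed ≈ 101 kg

v_e = Isp · g₀ = 218 × 9.8 = 2136.4 m/s.
After the first burn: m = 579 × exp(−300/2136.4) = 579 × 0.86899 = 503.145 kg.
After the second burn: m = 503.145 × exp(−110/2136.4) = 503.145 × 0.94981 = 477.892 kg.
Total propellant = m₀ − m_final = 579 − 477.892 = 101.108 kg.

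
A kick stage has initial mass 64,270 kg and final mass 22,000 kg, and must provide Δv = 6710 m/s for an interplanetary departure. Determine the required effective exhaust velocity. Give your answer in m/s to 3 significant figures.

v_e ≈ 6260 m/s

ln(m₀/m_f) = ln(64270/22000) = ln(2.921) = 1.0721.
v_e = Δv / ln(m₀/m_f) = 6710 / 1.0721 = 6259.0 m/s.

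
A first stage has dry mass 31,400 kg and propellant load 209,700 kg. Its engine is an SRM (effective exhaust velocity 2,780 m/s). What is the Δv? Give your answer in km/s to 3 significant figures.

m₀ = m_dry + m_prop = 31,400 + 209,700 = 241,100 kg.
Δv = v_e · ln(m₀/m_f) = 2780.0 × ln(7.678) = 2780.0 × 2.0384 ≈ 5666.8 m/s.

Δv ≈ 5.67 km/s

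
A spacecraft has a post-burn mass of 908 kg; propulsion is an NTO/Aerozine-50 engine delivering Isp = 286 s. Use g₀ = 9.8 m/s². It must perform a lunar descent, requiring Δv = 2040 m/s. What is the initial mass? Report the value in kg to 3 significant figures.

initial mass ≈ 1880 kg

v_e = Isp · g₀ = 286 × 9.8 = 2802.8 m/s.
m₀/m_f = exp(Δv / v_e) = exp(2040 / 2802.8) = exp(0.7278) = 2.0706.
m₀ = m_f × 2.0706 = 908 × 2.0706 = 1,880.1 kg.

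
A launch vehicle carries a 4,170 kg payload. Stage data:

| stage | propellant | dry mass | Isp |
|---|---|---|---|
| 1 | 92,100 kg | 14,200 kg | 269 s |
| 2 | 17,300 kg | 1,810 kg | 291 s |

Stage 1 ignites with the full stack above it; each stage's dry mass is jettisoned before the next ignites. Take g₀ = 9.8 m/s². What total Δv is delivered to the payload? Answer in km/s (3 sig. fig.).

Ignition mass of stage 1 = 92,100+14,200 + 17,300+1,810 + 4,170 = 129,580 kg.
Stage 1: m₀ = 129,580 kg, m_f = 129,580 − 92,100 = 37,480 kg; Δv = 269×9.8×ln(3.457) = 2636.2×1.2405 ≈ 3270 m/s.
Stage 2: m₀ = 23,280 kg, m_f = 23,280 − 17,300 = 5,980 kg; Δv = 291×9.8×ln(3.893) = 2851.8×1.3592 ≈ 3876 m/s.
Total Δv = 3270 + 3876 = 7146 m/s.

Δv ≈ 7.15 km/s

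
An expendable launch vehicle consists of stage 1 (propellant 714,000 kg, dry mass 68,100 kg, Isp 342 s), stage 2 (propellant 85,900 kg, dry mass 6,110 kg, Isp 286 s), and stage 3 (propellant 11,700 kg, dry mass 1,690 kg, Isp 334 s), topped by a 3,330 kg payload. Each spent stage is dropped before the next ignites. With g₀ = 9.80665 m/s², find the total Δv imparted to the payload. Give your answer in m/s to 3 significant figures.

Δv ≈ 13700 m/s

Ignition mass of stage 1 = 714,000+68,100 + 85,900+6,110 + 11,700+1,690 + 3,330 = 890,830 kg.
Stage 1: m₀ = 890,830 kg, m_f = 890,830 − 714,000 = 176,830 kg; Δv = 342×9.80665×ln(5.038) = 3353.9×1.6170 ≈ 5423 m/s.
Stage 2: m₀ = 108,730 kg, m_f = 108,730 − 85,900 = 22,830 kg; Δv = 286×9.80665×ln(4.763) = 2804.7×1.5608 ≈ 4378 m/s.
Stage 3: m₀ = 16,720 kg, m_f = 16,720 − 11,700 = 5,020 kg; Δv = 334×9.80665×ln(3.331) = 3275.4×1.2032 ≈ 3941 m/s.
Total Δv = 5423 + 4378 + 3941 = 13742 m/s.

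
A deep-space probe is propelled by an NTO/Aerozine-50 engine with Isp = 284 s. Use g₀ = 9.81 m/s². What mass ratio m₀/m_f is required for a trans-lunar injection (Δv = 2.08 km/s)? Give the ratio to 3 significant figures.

mass ratio ≈ 2.11

v_e = Isp · g₀ = 284 × 9.81 = 2786.0 m/s.
Rocket equation: m₀/m_f = exp(Δv / v_e) = exp(2080 / 2786.0) = exp(0.7466) = 2.1098.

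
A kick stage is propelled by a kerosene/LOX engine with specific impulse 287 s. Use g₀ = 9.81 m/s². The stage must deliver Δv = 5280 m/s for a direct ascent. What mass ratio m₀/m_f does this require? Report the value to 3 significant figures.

mass ratio ≈ 6.52

v_e = Isp · g₀ = 287 × 9.81 = 2815.5 m/s.
Rocket equation: m₀/m_f = exp(Δv / v_e) = exp(5280 / 2815.5) = exp(1.8754) = 6.5231.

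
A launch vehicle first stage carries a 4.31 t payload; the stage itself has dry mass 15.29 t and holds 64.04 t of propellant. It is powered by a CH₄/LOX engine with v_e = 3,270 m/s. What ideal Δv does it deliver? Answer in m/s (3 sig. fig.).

Δv ≈ 4740 m/s

m₀ = payload + dry + propellant = 4.31 + 15.29 + 64.04 = 83.64 t.
m_f = payload + dry = 4.31 + 15.29 = 19.6 t.
Δv = v_e · ln(m₀/m_f) = 3270.0 × ln(4.267) = 3270.0 × 1.4510 ≈ 4744.7 m/s.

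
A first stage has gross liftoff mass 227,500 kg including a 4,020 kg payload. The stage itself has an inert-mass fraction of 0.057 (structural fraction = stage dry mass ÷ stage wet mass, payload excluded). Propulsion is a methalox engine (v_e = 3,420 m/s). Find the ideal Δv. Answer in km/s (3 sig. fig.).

Stage wet mass = m₀ − payload = 227,500 − 4,020 = 223,480 kg.
Stage dry mass = ε × stage wet mass = 0.057 × 223,480 = 12,738.4 kg.
Burnout mass m_f = stage dry + payload = 12,738.4 + 4,020 = 16,758.4 kg.
Δv = v_e · ln(227,500/16,758.4) = 3420.0 × ln(13.58) = 3420.0 × 2.6083 ≈ 8920 m/s.

Δv ≈ 8.92 km/s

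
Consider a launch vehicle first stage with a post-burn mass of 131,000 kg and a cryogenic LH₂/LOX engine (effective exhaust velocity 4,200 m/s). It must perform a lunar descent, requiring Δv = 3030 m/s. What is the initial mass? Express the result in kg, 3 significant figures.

initial mass ≈ 270000 kg

By the Tsiolkovsky rocket equation, m₀/m_f = exp(Δv / v_e) = exp(3030 / 4200.0) = exp(0.7214) = 2.0574.
m₀ = m_f × 2.0574 = 131,000 × 2.0574 = 269,519 kg.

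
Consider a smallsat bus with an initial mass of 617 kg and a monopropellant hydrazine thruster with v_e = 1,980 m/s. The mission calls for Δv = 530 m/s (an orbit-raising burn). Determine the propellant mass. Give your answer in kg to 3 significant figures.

propellant mass ≈ 145 kg

m₀/m_f = exp(Δv / v_e) = exp(530 / 1980.0) = exp(0.2677) = 1.3069.
m_f = 617 / 1.3069 = 472.11 kg, so propellant = m₀ − m_f = 617 − 472.11 = 144.89 kg.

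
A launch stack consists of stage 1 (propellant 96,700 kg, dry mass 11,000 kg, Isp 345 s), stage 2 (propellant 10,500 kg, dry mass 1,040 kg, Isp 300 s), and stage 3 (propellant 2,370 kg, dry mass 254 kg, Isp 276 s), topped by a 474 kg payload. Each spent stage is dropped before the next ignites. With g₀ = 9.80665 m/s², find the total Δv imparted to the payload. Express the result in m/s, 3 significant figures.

Ignition mass of stage 1 = 96,700+11,000 + 10,500+1,040 + 2,370+254 + 474 = 122,338 kg.
Stage 1: m₀ = 122,338 kg, m_f = 122,338 − 96,700 = 25,638 kg; Δv = 345×9.80665×ln(4.772) = 3383.3×1.5627 ≈ 5287 m/s.
Stage 2: m₀ = 14,638 kg, m_f = 14,638 − 10,500 = 4,138 kg; Δv = 300×9.80665×ln(3.537) = 2942.0×1.2634 ≈ 3717 m/s.
Stage 3: m₀ = 3,098 kg, m_f = 3,098 − 2,370 = 728 kg; Δv = 276×9.80665×ln(4.255) = 2706.6×1.4482 ≈ 3920 m/s.
Total Δv = 5287 + 3717 + 3920 = 12924 m/s.

Δv ≈ 12900 m/s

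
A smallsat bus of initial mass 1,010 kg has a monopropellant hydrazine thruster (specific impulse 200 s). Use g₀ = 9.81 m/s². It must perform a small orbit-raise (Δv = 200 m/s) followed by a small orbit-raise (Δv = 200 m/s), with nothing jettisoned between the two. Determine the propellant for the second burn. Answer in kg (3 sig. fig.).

propellant for the second burn ≈ 88.4 kg

v_e = Isp · g₀ = 200 × 9.81 = 1962.0 m/s.
After the first burn: m = 1010 × exp(−200/1962.0) = 1010 × 0.90309 = 912.121 kg.
After the second burn: m = 912.121 × exp(−200/1962.0) = 912.121 × 0.90309 = 823.727 kg.
Second-burn propellant = 912.121 − 823.727 = 88.394 kg.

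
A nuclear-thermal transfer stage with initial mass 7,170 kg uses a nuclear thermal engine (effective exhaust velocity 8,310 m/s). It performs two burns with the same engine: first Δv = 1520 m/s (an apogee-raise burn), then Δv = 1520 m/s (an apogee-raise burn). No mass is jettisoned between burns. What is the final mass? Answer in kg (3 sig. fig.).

final mass ≈ 4970 kg

After the first burn: m = 7170 × exp(−1520/8310.0) = 7170 × 0.83284 = 5,971.46 kg.
After the second burn: m = 5,971.46 × exp(−1520/8310.0) = 5,971.46 × 0.83284 = 4,973.27 kg.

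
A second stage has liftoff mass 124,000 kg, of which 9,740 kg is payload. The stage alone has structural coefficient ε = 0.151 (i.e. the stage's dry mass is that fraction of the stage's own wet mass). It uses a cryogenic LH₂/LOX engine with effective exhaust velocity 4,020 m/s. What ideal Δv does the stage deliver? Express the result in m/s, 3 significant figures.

Δv ≈ 6130 m/s

Stage wet mass = m₀ − payload = 124,000 − 9,740 = 114,260 kg.
Stage dry mass = ε × stage wet mass = 0.151 × 114,260 = 17,253.3 kg.
Burnout mass m_f = stage dry + payload = 17,253.3 + 9,740 = 26,993.3 kg.
Using Δv = v_e ln(m₀/m_f): Δv = v_e · ln(124,000/26,993.3) = 4020.0 × ln(4.594) = 4020.0 × 1.5247 ≈ 6129 m/s.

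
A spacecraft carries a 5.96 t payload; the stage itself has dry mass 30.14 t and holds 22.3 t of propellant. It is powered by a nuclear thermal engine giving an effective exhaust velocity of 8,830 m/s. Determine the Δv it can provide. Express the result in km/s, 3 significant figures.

m₀ = payload + dry + propellant = 5.96 + 30.14 + 22.3 = 58.4 t.
m_f = payload + dry = 5.96 + 30.14 = 36.1 t.
Rocket equation: Δv = v_e · ln(m₀/m_f) = 8830.0 × ln(1.618) = 8830.0 × 0.4810 ≈ 4247.4 m/s.

Δv ≈ 4.25 km/s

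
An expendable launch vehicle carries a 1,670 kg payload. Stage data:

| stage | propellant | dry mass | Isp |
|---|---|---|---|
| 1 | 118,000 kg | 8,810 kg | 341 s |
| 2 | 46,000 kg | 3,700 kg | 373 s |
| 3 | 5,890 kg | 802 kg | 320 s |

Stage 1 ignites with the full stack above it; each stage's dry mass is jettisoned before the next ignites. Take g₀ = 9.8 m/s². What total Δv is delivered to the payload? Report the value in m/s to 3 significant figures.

Δv ≈ 13000 m/s

Ignition mass of stage 1 = 118,000+8,810 + 46,000+3,700 + 5,890+802 + 1,670 = 184,872 kg.
Stage 1: m₀ = 184,872 kg, m_f = 184,872 − 118,000 = 66,872 kg; Δv = 341×9.8×ln(2.765) = 3341.8×1.0169 ≈ 3398 m/s.
Stage 2: m₀ = 58,062 kg, m_f = 58,062 − 46,000 = 12,062 kg; Δv = 373×9.8×ln(4.814) = 3655.4×1.5715 ≈ 5744 m/s.
Stage 3: m₀ = 8,362 kg, m_f = 8,362 − 5,890 = 2,472 kg; Δv = 320×9.8×ln(3.383) = 3136.0×1.2187 ≈ 3822 m/s.
Total Δv = 3398 + 5744 + 3822 = 12964 m/s.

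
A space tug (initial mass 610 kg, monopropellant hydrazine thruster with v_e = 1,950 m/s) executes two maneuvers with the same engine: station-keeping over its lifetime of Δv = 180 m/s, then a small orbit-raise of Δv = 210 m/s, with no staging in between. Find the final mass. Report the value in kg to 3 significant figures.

After the first burn: m = 610 × exp(−180/1950.0) = 610 × 0.91182 = 556.21 kg.
After the second burn: m = 556.21 × exp(−210/1950.0) = 556.21 × 0.89790 = 499.421 kg.

final mass ≈ 499 kg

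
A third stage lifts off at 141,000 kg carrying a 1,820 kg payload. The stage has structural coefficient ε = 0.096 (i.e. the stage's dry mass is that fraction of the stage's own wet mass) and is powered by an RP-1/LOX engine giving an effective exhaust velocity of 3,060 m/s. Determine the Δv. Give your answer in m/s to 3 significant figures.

Stage wet mass = m₀ − payload = 141,000 − 1,820 = 139,180 kg.
Stage dry mass = ε × stage wet mass = 0.096 × 139,180 = 13,361.3 kg.
Burnout mass m_f = stage dry + payload = 13,361.3 + 1,820 = 15,181.3 kg.
Rocket equation: Δv = v_e · ln(141,000/15,181.3) = 3060.0 × ln(9.288) = 3060.0 × 2.2287 ≈ 6820 m/s.

Δv ≈ 6820 m/s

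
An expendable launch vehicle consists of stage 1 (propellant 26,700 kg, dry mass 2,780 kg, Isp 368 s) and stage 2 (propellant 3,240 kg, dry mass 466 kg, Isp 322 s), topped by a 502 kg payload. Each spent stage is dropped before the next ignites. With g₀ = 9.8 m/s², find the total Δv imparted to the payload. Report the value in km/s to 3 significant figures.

Ignition mass of stage 1 = 26,700+2,780 + 3,240+466 + 502 = 33,688 kg.
Stage 1: m₀ = 33,688 kg, m_f = 33,688 − 26,700 = 6,988 kg; Δv = 368×9.8×ln(4.821) = 3606.4×1.5729 ≈ 5673 m/s.
Stage 2: m₀ = 4,208 kg, m_f = 4,208 − 3,240 = 968 kg; Δv = 322×9.8×ln(4.347) = 3155.6×1.4695 ≈ 4637 m/s.
Total Δv = 5673 + 4637 = 10310 m/s.

Δv ≈ 10.3 km/s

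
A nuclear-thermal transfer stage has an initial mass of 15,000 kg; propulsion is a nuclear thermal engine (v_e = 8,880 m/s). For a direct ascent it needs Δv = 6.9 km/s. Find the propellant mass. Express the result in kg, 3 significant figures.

Using Δv = v_e ln(m₀/m_f): m₀/m_f = exp(Δv / v_e) = exp(6900 / 8880.0) = exp(0.7770) = 2.1750.
m_f = 15,000 / 2.1750 = 6,896.55 kg, so propellant = m₀ − m_f = 15,000 − 6,896.55 = 8,103.45 kg.

propellant mass ≈ 8100 kg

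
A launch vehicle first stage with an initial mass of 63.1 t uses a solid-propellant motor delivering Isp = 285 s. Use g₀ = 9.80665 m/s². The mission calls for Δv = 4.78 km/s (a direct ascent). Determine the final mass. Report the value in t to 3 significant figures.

final mass ≈ 11.4 t

v_e = Isp · g₀ = 285 × 9.80665 = 2794.9 m/s.
From the ideal rocket equation, m₀/m_f = exp(Δv / v_e) = exp(4780 / 2794.9) = exp(1.7103) = 5.5304.
m_f = m₀ / 5.5304 = 63.1 / 5.5304 = 11.4097 t.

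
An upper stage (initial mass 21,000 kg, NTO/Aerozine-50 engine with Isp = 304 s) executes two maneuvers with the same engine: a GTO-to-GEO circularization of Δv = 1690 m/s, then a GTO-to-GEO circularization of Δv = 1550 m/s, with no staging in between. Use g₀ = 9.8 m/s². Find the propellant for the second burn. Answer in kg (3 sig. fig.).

propellant for the second burn ≈ 4830 kg

v_e = Isp · g₀ = 304 × 9.8 = 2979.2 m/s.
After the first burn: m = 21000 × exp(−1690/2979.2) = 21000 × 0.56707 = 11,908.5 kg.
After the second burn: m = 11,908.5 × exp(−1550/2979.2) = 11,908.5 × 0.59436 = 7,077.94 kg.
Second-burn propellant = 11,908.5 − 7,077.94 = 4,830.56 kg.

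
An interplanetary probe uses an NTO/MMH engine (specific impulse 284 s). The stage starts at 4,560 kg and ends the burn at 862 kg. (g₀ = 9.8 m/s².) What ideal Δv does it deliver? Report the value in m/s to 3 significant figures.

Δv ≈ 4640 m/s

v_e = Isp · g₀ = 284 × 9.8 = 2783.2 m/s.
From the ideal rocket equation, Δv = v_e · ln(m₀/m_f) = 2783.2 × ln(5.29) = 2783.2 × 1.6658 ≈ 4636.3 m/s.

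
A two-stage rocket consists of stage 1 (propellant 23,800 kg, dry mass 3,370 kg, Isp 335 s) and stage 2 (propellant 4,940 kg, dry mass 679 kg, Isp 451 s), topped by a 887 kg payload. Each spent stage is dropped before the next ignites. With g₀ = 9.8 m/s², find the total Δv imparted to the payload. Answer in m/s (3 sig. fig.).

Ignition mass of stage 1 = 23,800+3,370 + 4,940+679 + 887 = 33,676 kg.
Stage 1: m₀ = 33,676 kg, m_f = 33,676 − 23,800 = 9,876 kg; Δv = 335×9.8×ln(3.41) = 3283.0×1.2267 ≈ 4027 m/s.
Stage 2: m₀ = 6,506 kg, m_f = 6,506 − 4,940 = 1,566 kg; Δv = 451×9.8×ln(4.155) = 4419.8×1.4242 ≈ 6295 m/s.
Total Δv = 4027 + 6295 = 10322 m/s.

Δv ≈ 10300 m/s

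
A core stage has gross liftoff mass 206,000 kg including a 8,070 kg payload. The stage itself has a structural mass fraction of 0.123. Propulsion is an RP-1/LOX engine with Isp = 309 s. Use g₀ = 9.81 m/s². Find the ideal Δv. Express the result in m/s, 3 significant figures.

Stage wet mass = m₀ − payload = 206,000 − 8,070 = 197,930 kg.
Stage dry mass = ε × stage wet mass = 0.123 × 197,930 = 24,345.4 kg.
Burnout mass m_f = stage dry + payload = 24,345.4 + 8,070 = 32,415.4 kg.
v_e = Isp · g₀ = 309 × 9.81 = 3031.3 m/s.
From the ideal rocket equation, Δv = v_e · ln(206,000/32,415.4) = 3031.3 × ln(6.355) = 3031.3 × 1.8492 ≈ 5606 m/s.

Δv ≈ 5610 m/s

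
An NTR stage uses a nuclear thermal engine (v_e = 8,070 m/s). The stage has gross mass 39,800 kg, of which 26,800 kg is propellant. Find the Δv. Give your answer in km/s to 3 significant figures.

m_f = m₀ − m_prop = 39,800 − 26,800 = 13,000 kg.
Δv = v_e · ln(m₀/m_f) = 8070.0 × ln(3.062) = 8070.0 × 1.1189 ≈ 9029.7 m/s.

Δv ≈ 9.03 km/s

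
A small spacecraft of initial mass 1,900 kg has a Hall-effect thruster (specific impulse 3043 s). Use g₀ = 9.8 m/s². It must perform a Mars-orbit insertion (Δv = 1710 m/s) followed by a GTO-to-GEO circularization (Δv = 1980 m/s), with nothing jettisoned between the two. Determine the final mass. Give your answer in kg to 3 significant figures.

v_e = Isp · g₀ = 3043 × 9.8 = 29821.4 m/s.
After the first burn: m = 1900 × exp(−1710/29821.4) = 1900 × 0.94427 = 1,794.11 kg.
After the second burn: m = 1,794.11 × exp(−1980/29821.4) = 1,794.11 × 0.93576 = 1,678.86 kg.

final mass ≈ 1680 kg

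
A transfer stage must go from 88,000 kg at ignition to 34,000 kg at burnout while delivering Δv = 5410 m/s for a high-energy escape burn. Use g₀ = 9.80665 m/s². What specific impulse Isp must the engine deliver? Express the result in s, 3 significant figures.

Isp ≈ 580 s

ln(m₀/m_f) = ln(88000/34000) = ln(2.588) = 0.9510.
v_e = Δv / ln(m₀/m_f) = 5410 / 0.9510 = 5688.9 m/s.
Isp = v_e / g₀ = 5688.9 / 9.80665 = 580.1 s.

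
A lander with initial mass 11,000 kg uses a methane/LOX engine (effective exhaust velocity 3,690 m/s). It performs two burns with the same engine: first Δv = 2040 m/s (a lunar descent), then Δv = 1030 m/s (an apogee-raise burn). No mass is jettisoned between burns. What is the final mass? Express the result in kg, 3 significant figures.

After the first burn: m = 11000 × exp(−2040/3690.0) = 11000 × 0.57531 = 6,328.41 kg.
After the second burn: m = 6,328.41 × exp(−1030/3690.0) = 6,328.41 × 0.75644 = 4,787.06 kg.

final mass ≈ 4790 kg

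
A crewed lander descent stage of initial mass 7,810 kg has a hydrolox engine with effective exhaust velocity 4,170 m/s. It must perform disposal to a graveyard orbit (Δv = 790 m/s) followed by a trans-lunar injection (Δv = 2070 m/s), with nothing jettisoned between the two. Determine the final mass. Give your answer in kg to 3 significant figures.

final mass ≈ 3930 kg

After the first burn: m = 7810 × exp(−790/4170.0) = 7810 × 0.82742 = 6,462.15 kg.
After the second burn: m = 6,462.15 × exp(−2070/4170.0) = 6,462.15 × 0.60872 = 3,933.64 kg.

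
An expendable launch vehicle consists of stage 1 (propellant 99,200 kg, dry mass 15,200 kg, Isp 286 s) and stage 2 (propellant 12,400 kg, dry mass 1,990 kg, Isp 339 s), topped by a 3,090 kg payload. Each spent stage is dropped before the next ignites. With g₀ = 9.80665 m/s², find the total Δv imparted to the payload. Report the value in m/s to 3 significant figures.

Δv ≈ 8020 m/s

Ignition mass of stage 1 = 99,200+15,200 + 12,400+1,990 + 3,090 = 131,880 kg.
Stage 1: m₀ = 131,880 kg, m_f = 131,880 − 99,200 = 32,680 kg; Δv = 286×9.80665×ln(4.035) = 2804.7×1.3951 ≈ 3913 m/s.
Stage 2: m₀ = 17,480 kg, m_f = 17,480 − 12,400 = 5,080 kg; Δv = 339×9.80665×ln(3.441) = 3324.5×1.2357 ≈ 4108 m/s.
Total Δv = 3913 + 4108 = 8021 m/s.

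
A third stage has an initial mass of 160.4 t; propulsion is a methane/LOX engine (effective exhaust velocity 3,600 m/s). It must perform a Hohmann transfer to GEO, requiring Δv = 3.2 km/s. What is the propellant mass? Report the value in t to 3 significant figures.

propellant mass ≈ 94.5 t

m₀/m_f = exp(Δv / v_e) = exp(3200 / 3600.0) = exp(0.8889) = 2.4324.
m_f = 160.4 / 2.4324 = 65.9431 t, so propellant = m₀ − m_f = 160.4 − 65.9431 = 94.4569 t.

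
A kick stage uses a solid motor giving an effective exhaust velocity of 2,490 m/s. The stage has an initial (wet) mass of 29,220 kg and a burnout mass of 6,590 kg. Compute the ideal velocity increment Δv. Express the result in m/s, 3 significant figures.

Δv ≈ 3710 m/s

Δv = v_e · ln(m₀/m_f) = 2490.0 × ln(4.434) = 2490.0 × 1.4893 ≈ 3708.4 m/s.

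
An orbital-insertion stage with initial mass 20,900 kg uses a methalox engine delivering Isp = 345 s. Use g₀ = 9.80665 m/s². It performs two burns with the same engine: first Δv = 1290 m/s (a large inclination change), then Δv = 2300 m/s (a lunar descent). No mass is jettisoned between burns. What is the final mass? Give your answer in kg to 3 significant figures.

v_e = Isp · g₀ = 345 × 9.80665 = 3383.3 m/s.
After the first burn: m = 20900 × exp(−1290/3383.3) = 20900 × 0.68298 = 14,274.3 kg.
After the second burn: m = 14,274.3 × exp(−2300/3383.3) = 14,274.3 × 0.50671 = 7,232.93 kg.

final mass ≈ 7230 kg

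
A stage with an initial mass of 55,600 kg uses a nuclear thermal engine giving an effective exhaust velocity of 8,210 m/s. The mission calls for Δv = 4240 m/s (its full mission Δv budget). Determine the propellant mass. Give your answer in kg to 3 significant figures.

m₀/m_f = exp(Δv / v_e) = exp(4240 / 8210.0) = exp(0.5164) = 1.6761.
m_f = 55,600 / 1.6761 = 33,172.2 kg, so propellant = m₀ − m_f = 55,600 − 33,172.2 = 22,427.8 kg.

propellant mass ≈ 22400 kg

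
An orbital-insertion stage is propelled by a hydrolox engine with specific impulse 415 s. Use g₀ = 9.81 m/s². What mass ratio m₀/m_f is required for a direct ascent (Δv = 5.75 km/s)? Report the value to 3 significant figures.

mass ratio ≈ 4.11

v_e = Isp · g₀ = 415 × 9.81 = 4071.2 m/s.
m₀/m_f = exp(Δv / v_e) = exp(5750 / 4071.2) = exp(1.4124) = 4.1057.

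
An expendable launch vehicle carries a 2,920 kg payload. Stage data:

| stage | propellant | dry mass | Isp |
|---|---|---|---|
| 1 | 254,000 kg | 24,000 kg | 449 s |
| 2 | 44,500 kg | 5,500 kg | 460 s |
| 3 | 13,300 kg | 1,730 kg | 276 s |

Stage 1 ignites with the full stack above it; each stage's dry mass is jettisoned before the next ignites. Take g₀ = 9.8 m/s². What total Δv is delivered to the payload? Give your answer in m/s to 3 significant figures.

Ignition mass of stage 1 = 254,000+24,000 + 44,500+5,500 + 13,300+1,730 + 2,920 = 345,950 kg.
Stage 1: m₀ = 345,950 kg, m_f = 345,950 − 254,000 = 91,950 kg; Δv = 449×9.8×ln(3.762) = 4400.2×1.3250 ≈ 5830 m/s.
Stage 2: m₀ = 67,950 kg, m_f = 67,950 − 44,500 = 23,450 kg; Δv = 460×9.8×ln(2.898) = 4508.0×1.0639 ≈ 4796 m/s.
Stage 3: m₀ = 17,950 kg, m_f = 17,950 − 13,300 = 4,650 kg; Δv = 276×9.8×ln(3.86) = 2704.8×1.3507 ≈ 3653 m/s.
Total Δv = 5830 + 4796 + 3653 = 14279 m/s.

Δv ≈ 14300 m/s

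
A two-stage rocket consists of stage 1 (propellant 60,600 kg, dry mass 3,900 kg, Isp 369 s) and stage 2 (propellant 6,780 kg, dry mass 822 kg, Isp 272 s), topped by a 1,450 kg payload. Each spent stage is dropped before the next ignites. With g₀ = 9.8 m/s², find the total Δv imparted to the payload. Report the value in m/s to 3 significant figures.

Δv ≈ 9970 m/s

Ignition mass of stage 1 = 60,600+3,900 + 6,780+822 + 1,450 = 73,552 kg.
Stage 1: m₀ = 73,552 kg, m_f = 73,552 − 60,600 = 12,952 kg; Δv = 369×9.8×ln(5.679) = 3616.2×1.7367 ≈ 6280 m/s.
Stage 2: m₀ = 9,052 kg, m_f = 9,052 − 6,780 = 2,272 kg; Δv = 272×9.8×ln(3.984) = 2665.6×1.3823 ≈ 3685 m/s.
Total Δv = 6280 + 3685 = 9965 m/s.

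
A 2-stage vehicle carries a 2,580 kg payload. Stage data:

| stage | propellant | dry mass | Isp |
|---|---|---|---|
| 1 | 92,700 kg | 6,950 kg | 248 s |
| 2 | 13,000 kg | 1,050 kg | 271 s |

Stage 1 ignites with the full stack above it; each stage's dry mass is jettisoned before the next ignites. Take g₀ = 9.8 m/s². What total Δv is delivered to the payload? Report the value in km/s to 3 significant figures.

Ignition mass of stage 1 = 92,700+6,950 + 13,000+1,050 + 2,580 = 116,280 kg.
Stage 1: m₀ = 116,280 kg, m_f = 116,280 − 92,700 = 23,580 kg; Δv = 248×9.8×ln(4.931) = 2430.4×1.5956 ≈ 3878 m/s.
Stage 2: m₀ = 16,630 kg, m_f = 16,630 − 13,000 = 3,630 kg; Δv = 271×9.8×ln(4.581) = 2655.8×1.5220 ≈ 4042 m/s.
Total Δv = 3878 + 4042 = 7920 m/s.

Δv ≈ 7.92 km/s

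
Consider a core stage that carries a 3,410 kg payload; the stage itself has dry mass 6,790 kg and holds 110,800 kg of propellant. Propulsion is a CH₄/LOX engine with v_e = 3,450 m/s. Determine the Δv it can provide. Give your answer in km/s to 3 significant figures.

m₀ = payload + dry + propellant = 3,410 + 6,790 + 110,800 = 121,000 kg.
m_f = payload + dry = 3,410 + 6,790 = 10,200 kg.
Rocket equation: Δv = v_e · ln(m₀/m_f) = 3450.0 × ln(11.86) = 3450.0 × 2.4734 ≈ 8533.2 m/s.

Δv ≈ 8.53 km/s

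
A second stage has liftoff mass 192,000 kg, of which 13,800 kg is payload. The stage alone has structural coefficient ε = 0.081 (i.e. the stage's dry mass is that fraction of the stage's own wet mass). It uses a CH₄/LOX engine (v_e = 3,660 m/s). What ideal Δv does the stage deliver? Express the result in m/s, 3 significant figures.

Stage wet mass = m₀ − payload = 192,000 − 13,800 = 178,200 kg.
Stage dry mass = ε × stage wet mass = 0.081 × 178,200 = 14,434.2 kg.
Burnout mass m_f = stage dry + payload = 14,434.2 + 13,800 = 28,234.2 kg.
Δv = v_e · ln(192,000/28,234.2) = 3660.0 × ln(6.8) = 3660.0 × 1.9170 ≈ 7016 m/s.

Δv ≈ 7020 m/s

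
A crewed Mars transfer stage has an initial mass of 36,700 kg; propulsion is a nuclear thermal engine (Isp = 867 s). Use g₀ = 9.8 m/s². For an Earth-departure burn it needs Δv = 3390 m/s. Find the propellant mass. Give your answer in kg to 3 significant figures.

propellant mass ≈ 12100 kg

v_e = Isp · g₀ = 867 × 9.8 = 8496.6 m/s.
Rocket equation: m₀/m_f = exp(Δv / v_e) = exp(3390 / 8496.6) = exp(0.3990) = 1.4903.
m_f = 36,700 / 1.4903 = 24,625.9 kg, so propellant = m₀ − m_f = 36,700 − 24,625.9 = 12,074.1 kg.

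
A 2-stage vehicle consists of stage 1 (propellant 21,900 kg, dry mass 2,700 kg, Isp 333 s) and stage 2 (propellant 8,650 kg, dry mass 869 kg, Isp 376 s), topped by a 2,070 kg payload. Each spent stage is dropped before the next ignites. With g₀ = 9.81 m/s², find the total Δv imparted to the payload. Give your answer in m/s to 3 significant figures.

Δv ≈ 8100 m/s

Ignition mass of stage 1 = 21,900+2,700 + 8,650+869 + 2,070 = 36,189 kg.
Stage 1: m₀ = 36,189 kg, m_f = 36,189 − 21,900 = 14,289 kg; Δv = 333×9.81×ln(2.533) = 3266.7×0.9293 ≈ 3036 m/s.
Stage 2: m₀ = 11,589 kg, m_f = 11,589 − 8,650 = 2,939 kg; Δv = 376×9.81×ln(3.943) = 3688.6×1.3720 ≈ 5061 m/s.
Total Δv = 3036 + 5061 = 8097 m/s.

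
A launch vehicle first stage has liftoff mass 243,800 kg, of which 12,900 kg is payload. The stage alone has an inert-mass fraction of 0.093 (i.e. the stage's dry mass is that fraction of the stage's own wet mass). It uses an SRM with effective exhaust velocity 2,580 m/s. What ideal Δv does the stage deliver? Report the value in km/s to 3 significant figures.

Stage wet mass = m₀ − payload = 243,800 − 12,900 = 230,900 kg.
Stage dry mass = ε × stage wet mass = 0.093 × 230,900 = 21,473.7 kg.
Burnout mass m_f = stage dry + payload = 21,473.7 + 12,900 = 34,373.7 kg.
Δv = v_e · ln(243,800/34,373.7) = 2580.0 × ln(7.093) = 2580.0 × 1.9591 ≈ 5054 m/s.

Δv ≈ 5.05 km/s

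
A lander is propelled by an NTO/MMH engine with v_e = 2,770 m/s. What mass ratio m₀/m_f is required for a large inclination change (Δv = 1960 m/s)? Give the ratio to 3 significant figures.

Using Δv = v_e ln(m₀/m_f): m₀/m_f = exp(Δv / v_e) = exp(1960 / 2770.0) = exp(0.7076) = 2.0291.

mass ratio ≈ 2.03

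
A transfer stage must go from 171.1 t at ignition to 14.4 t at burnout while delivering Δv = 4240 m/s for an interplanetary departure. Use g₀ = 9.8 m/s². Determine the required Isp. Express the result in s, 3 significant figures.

Isp ≈ 175 s

ln(m₀/m_f) = ln(171100/14400) = ln(11.88) = 2.4750.
v_e = Δv / ln(m₀/m_f) = 4240 / 2.4750 = 1713.1 m/s.
Isp = v_e / g₀ = 1713.1 / 9.8 = 174.8 s.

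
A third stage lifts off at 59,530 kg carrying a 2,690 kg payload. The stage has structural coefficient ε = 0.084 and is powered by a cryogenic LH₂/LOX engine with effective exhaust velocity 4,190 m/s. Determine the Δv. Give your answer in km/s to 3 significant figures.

Δv ≈ 8.70 km/s

Stage wet mass = m₀ − payload = 59,530 − 2,690 = 56,840 kg.
Stage dry mass = ε × stage wet mass = 0.084 × 56,840 = 4,774.56 kg.
Burnout mass m_f = stage dry + payload = 4,774.56 + 2,690 = 7,464.56 kg.
Rocket equation: Δv = v_e · ln(59,530/7,464.56) = 4190.0 × ln(7.975) = 4190.0 × 2.0763 ≈ 8700 m/s.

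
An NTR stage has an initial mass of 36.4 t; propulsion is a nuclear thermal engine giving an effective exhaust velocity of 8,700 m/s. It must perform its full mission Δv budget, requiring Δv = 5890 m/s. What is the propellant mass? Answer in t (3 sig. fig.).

By the Tsiolkovsky rocket equation, m₀/m_f = exp(Δv / v_e) = exp(5890 / 8700.0) = exp(0.6770) = 1.9680.
m_f = 36.4 / 1.9680 = 18.4959 t, so propellant = m₀ − m_f = 36.4 − 18.4959 = 17.9041 t.

propellant mass ≈ 17.9 t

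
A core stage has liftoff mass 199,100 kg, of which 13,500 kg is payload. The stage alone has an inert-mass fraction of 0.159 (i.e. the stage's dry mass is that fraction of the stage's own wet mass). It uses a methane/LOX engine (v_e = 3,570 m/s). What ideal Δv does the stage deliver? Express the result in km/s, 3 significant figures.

Δv ≈ 5.47 km/s

Stage wet mass = m₀ − payload = 199,100 − 13,500 = 185,600 kg.
Stage dry mass = ε × stage wet mass = 0.159 × 185,600 = 29,510.4 kg.
Burnout mass m_f = stage dry + payload = 29,510.4 + 13,500 = 43,010.4 kg.
Using Δv = v_e ln(m₀/m_f): Δv = v_e · ln(199,100/43,010.4) = 3570.0 × ln(4.629) = 3570.0 × 1.5324 ≈ 5471 m/s.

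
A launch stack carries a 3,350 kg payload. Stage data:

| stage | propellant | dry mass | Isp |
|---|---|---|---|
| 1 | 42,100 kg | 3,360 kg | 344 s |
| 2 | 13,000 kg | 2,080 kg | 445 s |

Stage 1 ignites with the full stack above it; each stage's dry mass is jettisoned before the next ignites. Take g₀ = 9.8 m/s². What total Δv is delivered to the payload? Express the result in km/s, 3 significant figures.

Δv ≈ 8.96 km/s

Ignition mass of stage 1 = 42,100+3,360 + 13,000+2,080 + 3,350 = 63,890 kg.
Stage 1: m₀ = 63,890 kg, m_f = 63,890 − 42,100 = 21,790 kg; Δv = 344×9.8×ln(2.932) = 3371.2×1.0757 ≈ 3626 m/s.
Stage 2: m₀ = 18,430 kg, m_f = 18,430 − 13,000 = 5,430 kg; Δv = 445×9.8×ln(3.394) = 4361.0×1.2220 ≈ 5329 m/s.
Total Δv = 3626 + 5329 = 8955 m/s.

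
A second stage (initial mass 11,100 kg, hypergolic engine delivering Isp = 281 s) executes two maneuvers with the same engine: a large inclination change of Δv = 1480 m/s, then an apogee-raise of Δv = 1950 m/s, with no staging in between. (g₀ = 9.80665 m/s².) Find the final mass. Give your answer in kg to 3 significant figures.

final mass ≈ 3200 kg

v_e = Isp · g₀ = 281 × 9.80665 = 2755.7 m/s.
After the first burn: m = 11100 × exp(−1480/2755.7) = 11100 × 0.58446 = 6,487.51 kg.
After the second burn: m = 6,487.51 × exp(−1950/2755.7) = 6,487.51 × 0.49281 = 3,197.11 kg.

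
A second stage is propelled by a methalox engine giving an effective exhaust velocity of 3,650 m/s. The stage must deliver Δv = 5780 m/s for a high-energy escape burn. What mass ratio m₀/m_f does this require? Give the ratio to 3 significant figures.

mass ratio ≈ 4.87

From the ideal rocket equation, m₀/m_f = exp(Δv / v_e) = exp(5780 / 3650.0) = exp(1.5836) = 4.8723.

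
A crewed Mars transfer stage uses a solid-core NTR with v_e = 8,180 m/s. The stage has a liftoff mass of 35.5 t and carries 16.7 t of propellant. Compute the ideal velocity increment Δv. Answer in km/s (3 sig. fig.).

Δv ≈ 5.20 km/s

m_f = m₀ − m_prop = 35.5 − 16.7 = 18.8 t.
Using Δv = v_e ln(m₀/m_f): Δv = v_e · ln(m₀/m_f) = 8180.0 × ln(1.888) = 8180.0 × 0.6357 ≈ 5199.8 m/s.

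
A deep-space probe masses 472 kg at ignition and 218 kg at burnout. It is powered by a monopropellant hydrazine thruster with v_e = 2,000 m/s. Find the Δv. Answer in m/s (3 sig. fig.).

Δv ≈ 1540 m/s

Δv = v_e · ln(m₀/m_f) = 2000.0 × ln(2.165) = 2000.0 × 0.7725 ≈ 1545.0 m/s.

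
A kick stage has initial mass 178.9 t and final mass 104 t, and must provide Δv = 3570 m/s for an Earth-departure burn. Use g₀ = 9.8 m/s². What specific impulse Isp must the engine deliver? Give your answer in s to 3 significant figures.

Isp ≈ 672 s

ln(m₀/m_f) = ln(178900/104000) = ln(1.72) = 0.5424.
v_e = Δv / ln(m₀/m_f) = 3570 / 0.5424 = 6581.4 m/s.
Isp = v_e / g₀ = 6581.4 / 9.8 = 671.6 s.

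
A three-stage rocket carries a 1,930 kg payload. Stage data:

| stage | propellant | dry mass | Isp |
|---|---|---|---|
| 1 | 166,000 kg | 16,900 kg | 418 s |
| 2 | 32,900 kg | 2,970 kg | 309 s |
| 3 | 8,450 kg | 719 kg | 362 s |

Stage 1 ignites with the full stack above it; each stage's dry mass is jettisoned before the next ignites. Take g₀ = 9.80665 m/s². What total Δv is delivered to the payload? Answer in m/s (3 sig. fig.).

Ignition mass of stage 1 = 166,000+16,900 + 32,900+2,970 + 8,450+719 + 1,930 = 229,869 kg.
Stage 1: m₀ = 229,869 kg, m_f = 229,869 − 166,000 = 63,869 kg; Δv = 418×9.80665×ln(3.599) = 4099.2×1.2807 ≈ 5250 m/s.
Stage 2: m₀ = 46,969 kg, m_f = 46,969 − 32,900 = 14,069 kg; Δv = 309×9.80665×ln(3.338) = 3030.3×1.2055 ≈ 3653 m/s.
Stage 3: m₀ = 11,099 kg, m_f = 11,099 − 8,450 = 2,649 kg; Δv = 362×9.80665×ln(4.19) = 3550.0×1.4327 ≈ 5086 m/s.
Total Δv = 5250 + 3653 + 5086 = 13989 m/s.

Δv ≈ 14000 m/s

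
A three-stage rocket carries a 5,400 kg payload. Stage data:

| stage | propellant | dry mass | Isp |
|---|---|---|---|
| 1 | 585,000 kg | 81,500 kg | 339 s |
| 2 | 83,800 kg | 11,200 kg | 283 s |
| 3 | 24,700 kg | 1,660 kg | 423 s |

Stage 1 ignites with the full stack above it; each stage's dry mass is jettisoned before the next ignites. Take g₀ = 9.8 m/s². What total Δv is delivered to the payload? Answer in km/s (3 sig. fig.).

Ignition mass of stage 1 = 585,000+81,500 + 83,800+11,200 + 24,700+1,660 + 5,400 = 793,260 kg.
Stage 1: m₀ = 793,260 kg, m_f = 793,260 − 585,000 = 208,260 kg; Δv = 339×9.8×ln(3.809) = 3322.2×1.3374 ≈ 4443 m/s.
Stage 2: m₀ = 126,760 kg, m_f = 126,760 − 83,800 = 42,960 kg; Δv = 283×9.8×ln(2.951) = 2773.4×1.0820 ≈ 3001 m/s.
Stage 3: m₀ = 31,760 kg, m_f = 31,760 − 24,700 = 7,060 kg; Δv = 423×9.8×ln(4.499) = 4145.4×1.5038 ≈ 6234 m/s.
Total Δv = 4443 + 3001 + 6234 = 13678 m/s.

Δv ≈ 13.7 km/s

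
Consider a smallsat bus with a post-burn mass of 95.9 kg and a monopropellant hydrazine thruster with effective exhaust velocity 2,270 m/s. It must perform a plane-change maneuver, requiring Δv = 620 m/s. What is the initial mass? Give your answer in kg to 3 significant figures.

m₀/m_f = exp(Δv / v_e) = exp(620 / 2270.0) = exp(0.2731) = 1.3141.
m₀ = m_f × 1.3141 = 95.9 × 1.3141 = 126.022 kg.

initial mass ≈ 126 kg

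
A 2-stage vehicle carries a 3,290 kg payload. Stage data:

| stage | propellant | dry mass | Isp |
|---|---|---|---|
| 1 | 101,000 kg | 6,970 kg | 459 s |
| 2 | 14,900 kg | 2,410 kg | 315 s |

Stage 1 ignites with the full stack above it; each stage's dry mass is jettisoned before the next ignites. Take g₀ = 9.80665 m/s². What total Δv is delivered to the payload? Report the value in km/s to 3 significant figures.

Ignition mass of stage 1 = 101,000+6,970 + 14,900+2,410 + 3,290 = 128,570 kg.
Stage 1: m₀ = 128,570 kg, m_f = 128,570 − 101,000 = 27,570 kg; Δv = 459×9.80665×ln(4.663) = 4501.3×1.5397 ≈ 6931 m/s.
Stage 2: m₀ = 20,600 kg, m_f = 20,600 − 14,900 = 5,700 kg; Δv = 315×9.80665×ln(3.614) = 3089.1×1.2848 ≈ 3969 m/s.
Total Δv = 6931 + 3969 = 10900 m/s.

Δv ≈ 10.9 km/s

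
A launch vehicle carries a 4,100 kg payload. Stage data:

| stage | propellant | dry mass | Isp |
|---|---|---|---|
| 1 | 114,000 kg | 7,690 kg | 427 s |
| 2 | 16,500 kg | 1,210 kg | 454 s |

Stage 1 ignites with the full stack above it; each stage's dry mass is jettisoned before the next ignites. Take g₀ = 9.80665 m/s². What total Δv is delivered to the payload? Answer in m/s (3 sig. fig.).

Δv ≈ 12900 m/s

Ignition mass of stage 1 = 114,000+7,690 + 16,500+1,210 + 4,100 = 143,500 kg.
Stage 1: m₀ = 143,500 kg, m_f = 143,500 − 114,000 = 29,500 kg; Δv = 427×9.80665×ln(4.864) = 4187.4×1.5819 ≈ 6624 m/s.
Stage 2: m₀ = 21,810 kg, m_f = 21,810 − 16,500 = 5,310 kg; Δv = 454×9.80665×ln(4.107) = 4452.2×1.4128 ≈ 6290 m/s.
Total Δv = 6624 + 6290 = 12914 m/s.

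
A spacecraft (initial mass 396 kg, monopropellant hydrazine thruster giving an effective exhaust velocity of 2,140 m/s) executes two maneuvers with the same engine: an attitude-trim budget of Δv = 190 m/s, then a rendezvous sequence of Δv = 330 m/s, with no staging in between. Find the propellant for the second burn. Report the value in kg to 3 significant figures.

propellant for the second burn ≈ 51.8 kg

After the first burn: m = 396 × exp(−190/2140.0) = 396 × 0.91504 = 362.356 kg.
After the second burn: m = 362.356 × exp(−330/2140.0) = 362.356 × 0.85710 = 310.575 kg.
Second-burn propellant = 362.356 − 310.575 = 51.781 kg.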